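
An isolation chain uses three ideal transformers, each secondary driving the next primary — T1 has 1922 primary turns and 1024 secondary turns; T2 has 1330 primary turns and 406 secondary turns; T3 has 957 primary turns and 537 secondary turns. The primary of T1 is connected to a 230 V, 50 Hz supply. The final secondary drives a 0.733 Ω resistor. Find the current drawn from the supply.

I_supply ≈ 2.61 A

After T1: V = 230.00 × 1024/1922 = 122.54 V.
After T2: V = 122.54 × 406/1330 = 37.407 V.
After T3: V = 37.407 × 537/957 = 20.990 V.
I_load = 20.990/0.733 = 28.636 A, so P_out = 20.990 × 28.636 = 601.06 W.
All ideal ⇒ P_in = P_out, so I_supply = 601.06/230 = 2.61 A.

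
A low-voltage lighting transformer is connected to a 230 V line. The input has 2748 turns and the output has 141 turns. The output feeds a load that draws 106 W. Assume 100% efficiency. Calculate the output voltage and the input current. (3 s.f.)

V_out = V_in × N_out/N_in = 230 × 141/2748 = 11.801 V.
I_out = P/V_out = 106/11.801 = 8.9821 A.
I_in = I_out × N_out/N_in = 8.9821 × 141/2748 = 0.461 A.

V_out ≈ 11.8 V, I_in ≈ 0.461 A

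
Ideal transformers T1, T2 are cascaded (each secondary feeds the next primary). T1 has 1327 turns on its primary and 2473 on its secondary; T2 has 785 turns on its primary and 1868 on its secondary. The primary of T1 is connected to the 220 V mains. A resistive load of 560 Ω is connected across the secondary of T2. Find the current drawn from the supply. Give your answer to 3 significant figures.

I_supply ≈ 7.73 A

After T1: V = 220.00 × 2473/1327 = 409.99 V.
After T2: V = 409.99 × 1868/785 = 975.63 V.
I_load = 975.63/560 = 1.7422 A, so P_out = 975.63 × 1.7422 = 1699.7 W.
All ideal ⇒ P_in = P_out, so I_supply = 1699.7/220 = 7.73 A.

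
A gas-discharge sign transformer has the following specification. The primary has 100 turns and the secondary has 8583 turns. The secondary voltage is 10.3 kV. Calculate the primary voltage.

V_p ≈ 120 V

V_p/V_s = N_p/N_s, so V_p = 10300 × 100/8583 = 120 V.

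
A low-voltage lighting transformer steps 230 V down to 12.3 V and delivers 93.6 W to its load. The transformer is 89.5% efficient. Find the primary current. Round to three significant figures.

I_p ≈ 0.455 A

P_in = P_out/η = 93.6/0.895 = 104.58 W.
I_p = P_in/V_p = 104.58/230 = 0.455 A.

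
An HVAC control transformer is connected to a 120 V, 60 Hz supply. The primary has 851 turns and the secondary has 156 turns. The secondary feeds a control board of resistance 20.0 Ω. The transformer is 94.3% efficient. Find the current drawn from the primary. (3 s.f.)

I_p ≈ 0.214 A

V_s = 120 × 156/851 = 21.998 V.
I_s = V_s/R = 21.998/20.0 = 1.0999 A.
P_out = V_s I_s = 21.998 × 1.0999 = 24.195 W.
P_in = P_out/η = 24.195/0.943 = 25.657 W.
I_p = P_in/V_p = 25.657/120 = 0.214 A.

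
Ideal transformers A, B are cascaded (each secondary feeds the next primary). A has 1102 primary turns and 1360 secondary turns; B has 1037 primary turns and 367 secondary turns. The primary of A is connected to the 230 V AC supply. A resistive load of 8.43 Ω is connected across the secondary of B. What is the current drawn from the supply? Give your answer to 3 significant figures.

Secondary of A: V = 230.00 × 1360/1102 = 283.85 V.
Secondary of B: V = 283.85 × 367/1037 = 100.46 V.
I_load = 100.46/8.43 = 11.916 A, so P_out = 100.46 × 11.916 = 1197.1 W.
All ideal ⇒ P_in = P_out, so I_supply = 1197.1/230 = 5.20 A.

I_supply ≈ 5.20 A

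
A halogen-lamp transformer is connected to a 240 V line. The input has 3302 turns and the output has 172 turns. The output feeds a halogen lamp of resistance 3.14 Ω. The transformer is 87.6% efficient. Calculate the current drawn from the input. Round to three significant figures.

I_in ≈ 0.237 A

V_out = 240 × 172/3302 = 12.502 V.
I_out = V_out/R = 12.502/3.14 = 3.9814 A.
P_out = V_out I_out = 12.502 × 3.9814 = 49.773 W.
P_in = P_out/η = 49.773/0.876 = 56.819 W.
I_in = P_in/V_in = 56.819/240 = 0.237 A.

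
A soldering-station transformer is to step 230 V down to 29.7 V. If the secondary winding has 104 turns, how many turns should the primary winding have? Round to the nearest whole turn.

N_p = 805 turns

N_p/N_s = V_p/V_s, so N_p = 104 × 230/29.7 = 805.4 ≈ 805 turns.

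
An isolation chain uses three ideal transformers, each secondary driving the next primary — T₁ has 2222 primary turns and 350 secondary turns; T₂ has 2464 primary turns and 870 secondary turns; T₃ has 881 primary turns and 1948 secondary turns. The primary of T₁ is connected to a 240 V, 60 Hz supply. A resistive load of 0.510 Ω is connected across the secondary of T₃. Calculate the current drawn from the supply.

I_supply ≈ 7.12 A

Secondary of T₁: V = 240.00 × 350/2222 = 37.804 V.
Secondary of T₂: V = 37.804 × 870/2464 = 13.348 V.
Secondary of T₃: V = 13.348 × 1948/881 = 29.514 V.
I_load = 29.514/0.510 = 57.870 A, so P_out = 29.514 × 57.870 = 1708.0 W.
All ideal ⇒ P_in = P_out, so I_supply = 1708.0/240 = 7.12 A.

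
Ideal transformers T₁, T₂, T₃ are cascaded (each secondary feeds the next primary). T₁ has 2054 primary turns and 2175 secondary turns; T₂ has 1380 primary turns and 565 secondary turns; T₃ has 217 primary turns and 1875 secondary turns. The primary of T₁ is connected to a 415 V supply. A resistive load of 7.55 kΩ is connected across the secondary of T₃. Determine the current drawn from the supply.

Secondary of T₁: V = 415.00 × 2175/2054 = 439.45 V.
Secondary of T₂: V = 439.45 × 565/1380 = 179.92 V.
Secondary of T₃: V = 179.92 × 1875/217 = 1554.6 V.
I_load = 1554.6/7550 = 0.20591 A, so P_out = 1554.6 × 0.20591 = 320.10 W.
All ideal ⇒ P_in = P_out, so I_supply = 320.10/415 = 0.771 A.

I_supply ≈ 0.771 A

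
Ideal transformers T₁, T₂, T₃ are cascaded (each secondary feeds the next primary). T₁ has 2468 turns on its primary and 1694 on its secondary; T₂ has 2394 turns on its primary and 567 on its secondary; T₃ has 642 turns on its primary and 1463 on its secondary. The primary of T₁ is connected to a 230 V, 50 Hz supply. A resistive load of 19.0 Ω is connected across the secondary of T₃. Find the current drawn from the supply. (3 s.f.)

Secondary of T₁: V = 230.00 × 1694/2468 = 157.87 V.
Secondary of T₂: V = 157.87 × 567/2394 = 37.390 V.
Secondary of T₃: V = 37.390 × 1463/642 = 85.205 V.
I_load = 85.205/19.0 = 4.4845 A, so P_out = 85.205 × 4.4845 = 382.10 W.
All ideal ⇒ P_in = P_out, so I_supply = 382.10/230 = 1.66 A.

I_supply ≈ 1.66 A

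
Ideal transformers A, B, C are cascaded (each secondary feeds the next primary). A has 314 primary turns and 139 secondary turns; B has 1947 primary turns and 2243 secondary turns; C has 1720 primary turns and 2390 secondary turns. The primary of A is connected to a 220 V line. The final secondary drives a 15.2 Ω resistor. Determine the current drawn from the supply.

After A: V = 220.00 × 139/314 = 97.389 V.
After B: V = 97.389 × 2243/1947 = 112.19 V.
After C: V = 112.19 × 2390/1720 = 155.90 V.
I_load = 155.90/15.2 = 10.256 A, so P_out = 155.90 × 10.256 = 1599.0 W.
All ideal ⇒ P_in = P_out, so I_supply = 1599.0/220 = 7.27 A.

I_supply ≈ 7.27 A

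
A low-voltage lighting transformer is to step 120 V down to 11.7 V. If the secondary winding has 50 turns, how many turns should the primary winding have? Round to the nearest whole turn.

N_p = 513 turns

N_p/N_s = V_p/V_s, so N_p = 50 × 120/11.7 = 512.8 ≈ 513 turns.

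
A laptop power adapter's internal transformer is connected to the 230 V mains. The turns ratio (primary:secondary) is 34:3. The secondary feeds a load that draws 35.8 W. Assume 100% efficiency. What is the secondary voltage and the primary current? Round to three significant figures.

V_s ≈ 20.3 V, I_p ≈ 0.156 A

V_s = V_p × N_s/N_p = 230 × 3/34 = 20.294 V.
I_s = P/V_s = 35.8/20.294 = 1.7641 A.
I_p = I_s × N_s/N_p = 1.7641 × 3/34 = 0.156 A.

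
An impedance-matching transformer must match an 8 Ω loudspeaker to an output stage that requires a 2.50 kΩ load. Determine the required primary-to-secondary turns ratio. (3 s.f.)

Z_p/Z_s = (N_p/N_s)², so N_p/N_s = √(2500/8) = √312 = 17.7.

N_p/N_s ≈ 17.7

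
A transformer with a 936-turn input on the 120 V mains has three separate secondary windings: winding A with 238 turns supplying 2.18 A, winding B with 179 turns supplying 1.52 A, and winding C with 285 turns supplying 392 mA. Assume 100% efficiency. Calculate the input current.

I_in ≈ 0.964 A

V_A = 120 × 238/936 = 30.513 V; V_B = 120 × 179/936 = 22.949 V; V_C = 120 × 285/936 = 36.538 V.
P_out = V_A I_A + V_B I_B + V_C I_C = 30.513×2.18 + 22.949×1.52 + 36.538×0.392 = 66.518 + 34.882 + 14.323 = 115.72 W.
Ideal ⇒ P_in = P_out, so I_in = P_out/V_in = 115.72/120 = 0.964 A.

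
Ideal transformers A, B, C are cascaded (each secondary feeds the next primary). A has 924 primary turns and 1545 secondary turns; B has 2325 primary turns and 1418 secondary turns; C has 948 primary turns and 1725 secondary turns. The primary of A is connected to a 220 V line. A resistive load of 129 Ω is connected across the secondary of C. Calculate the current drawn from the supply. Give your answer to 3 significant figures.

I_supply ≈ 5.87 A

Secondary of A: V = 220.00 × 1545/924 = 367.86 V.
Secondary of B: V = 367.86 × 1418/2325 = 224.35 V.
Secondary of C: V = 224.35 × 1725/948 = 408.24 V.
I_load = 408.24/129 = 3.1646 A, so P_out = 408.24 × 3.1646 = 1291.9 W.
All ideal ⇒ P_in = P_out, so I_supply = 1291.9/220 = 5.87 A.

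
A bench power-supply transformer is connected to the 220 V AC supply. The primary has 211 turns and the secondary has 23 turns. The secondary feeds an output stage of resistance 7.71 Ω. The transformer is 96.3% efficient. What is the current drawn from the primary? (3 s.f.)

I_p ≈ 0.352 A

V_s = 220 × 23/211 = 23.981 V.
I_s = V_s/R = 23.981/7.71 = 3.1104 A.
P_out = V_s I_s = 23.981 × 3.1104 = 74.590 W.
P_in = P_out/η = 74.590/0.963 = 77.456 W.
I_p = P_in/V_p = 77.456/220 = 0.352 A.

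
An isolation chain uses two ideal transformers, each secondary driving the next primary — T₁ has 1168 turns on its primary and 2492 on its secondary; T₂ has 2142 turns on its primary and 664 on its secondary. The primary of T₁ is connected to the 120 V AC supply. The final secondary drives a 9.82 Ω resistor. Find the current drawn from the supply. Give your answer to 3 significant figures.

Secondary of T₁: V = 120.00 × 2492/1168 = 256.03 V.
Secondary of T₂: V = 256.03 × 664/2142 = 79.366 V.
I_load = 79.366/9.82 = 8.0821 A, so P_out = 79.366 × 8.0821 = 641.44 W.
All ideal ⇒ P_in = P_out, so I_supply = 641.44/120 = 5.35 A.

I_supply ≈ 5.35 A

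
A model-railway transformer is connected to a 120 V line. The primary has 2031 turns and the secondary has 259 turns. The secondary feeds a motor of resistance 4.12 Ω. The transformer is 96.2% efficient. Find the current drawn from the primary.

V_s = 120 × 259/2031 = 15.303 V.
I_s = V_s/R = 15.303/4.12 = 3.7143 A.
P_out = V_s I_s = 15.303 × 3.7143 = 56.839 W.
P_in = P_out/η = 56.839/0.962 = 59.084 W.
I_p = P_in/V_p = 59.084/120 = 0.492 A.

I_p ≈ 0.492 A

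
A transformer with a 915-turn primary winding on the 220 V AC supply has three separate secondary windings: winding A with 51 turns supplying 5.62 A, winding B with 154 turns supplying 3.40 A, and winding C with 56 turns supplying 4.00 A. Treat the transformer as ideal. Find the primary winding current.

V_A = 220 × 51/915 = 12.262 V; V_B = 220 × 154/915 = 37.027 V; V_C = 220 × 56/915 = 13.464 V.
P_out = V_A I_A + V_B I_B + V_C I_C = 12.262×5.62 + 37.027×3.40 + 13.464×4.00 = 68.914 + 125.89 + 53.858 = 248.66 W.
Ideal ⇒ P_in = P_out, so I_p = P_out/V_p = 248.66/220 = 1.13 A.

I_p ≈ 1.13 A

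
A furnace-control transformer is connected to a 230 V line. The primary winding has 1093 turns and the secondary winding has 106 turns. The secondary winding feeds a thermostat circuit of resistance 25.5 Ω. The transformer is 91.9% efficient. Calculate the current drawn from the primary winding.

I_p ≈ 0.0923 A

V_s = 230 × 106/1093 = 22.306 V.
I_s = V_s/R = 22.306/25.5 = 0.87473 A.
P_out = V_s I_s = 22.306 × 0.87473 = 19.511 W.
P_in = P_out/η = 19.511/0.919 = 21.231 W.
I_p = P_in/V_p = 21.231/230 = 0.0923 A.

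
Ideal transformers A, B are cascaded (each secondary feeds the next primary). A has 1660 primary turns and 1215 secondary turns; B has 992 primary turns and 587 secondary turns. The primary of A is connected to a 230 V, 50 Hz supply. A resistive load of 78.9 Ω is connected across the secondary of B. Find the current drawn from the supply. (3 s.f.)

I_supply ≈ 0.547 A

Secondary of A: V = 230.00 × 1215/1660 = 168.34 V.
Secondary of B: V = 168.34 × 587/992 = 99.614 V.
I_load = 99.614/78.9 = 1.2625 A, so P_out = 99.614 × 1.2625 = 125.77 W.
All ideal ⇒ P_in = P_out, so I_supply = 125.77/230 = 0.547 A.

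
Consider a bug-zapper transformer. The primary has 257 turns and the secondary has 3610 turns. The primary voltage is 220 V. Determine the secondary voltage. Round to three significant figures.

V_s ≈ 3090 V

V_s/V_p = N_s/N_p, so V_s = 220 × 3610/257 = 3090 V.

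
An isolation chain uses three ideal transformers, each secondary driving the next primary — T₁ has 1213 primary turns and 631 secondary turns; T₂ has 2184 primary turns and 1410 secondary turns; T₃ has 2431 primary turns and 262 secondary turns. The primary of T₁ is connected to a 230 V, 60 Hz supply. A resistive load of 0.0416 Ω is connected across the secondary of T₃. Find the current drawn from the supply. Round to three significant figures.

After T₁: V = 230.00 × 631/1213 = 119.65 V.
After T₂: V = 119.65 × 1410/2184 = 77.244 V.
After T₃: V = 77.244 × 262/2431 = 8.3249 V.
I_load = 8.3249/0.0416 = 200.12 A, so P_out = 8.3249 × 200.12 = 1666.0 W.
All ideal ⇒ P_in = P_out, so I_supply = 1666.0/230 = 7.24 A.

I_supply ≈ 7.24 A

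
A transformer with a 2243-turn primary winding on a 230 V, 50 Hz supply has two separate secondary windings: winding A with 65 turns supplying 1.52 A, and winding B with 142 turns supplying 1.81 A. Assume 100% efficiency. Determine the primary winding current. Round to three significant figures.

I_p ≈ 0.159 A

V_A = 230 × 65/2243 = 6.6652 V; V_B = 230 × 142/2243 = 14.561 V.
P_out = V_A I_A + V_B I_B = 6.6652×1.52 + 14.561×1.81 = 10.131 + 26.355 = 36.486 W.
Ideal ⇒ P_in = P_out, so I_p = P_out/V_p = 36.486/230 = 0.159 A.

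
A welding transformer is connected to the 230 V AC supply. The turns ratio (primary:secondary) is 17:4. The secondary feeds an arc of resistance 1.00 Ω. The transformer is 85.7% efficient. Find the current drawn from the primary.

V_s = 230 × 4/17 = 54.118 V.
I_s = V_s/R = 54.118/1.00 = 54.118 A.
P_out = V_s I_s = 54.118 × 54.118 = 2928.7 W.
P_in = P_out/η = 2928.7/0.857 = 3417.4 W.
I_p = P_in/V_p = 3417.4/230 = 14.9 A.

I_p ≈ 14.9 A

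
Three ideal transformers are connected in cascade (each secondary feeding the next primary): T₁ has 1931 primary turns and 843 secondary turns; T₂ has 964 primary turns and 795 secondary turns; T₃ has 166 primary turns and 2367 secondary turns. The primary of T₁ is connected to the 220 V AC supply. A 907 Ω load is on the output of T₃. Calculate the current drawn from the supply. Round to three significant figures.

I_supply ≈ 6.39 A

Secondary of T₁: V = 220.00 × 843/1931 = 96.044 V.
Secondary of T₂: V = 96.044 × 795/964 = 79.206 V.
Secondary of T₃: V = 79.206 × 2367/166 = 1129.4 V.
I_load = 1129.4/907 = 1.2452 A, so P_out = 1129.4 × 1.2452 = 1406.3 W.
All ideal ⇒ P_in = P_out, so I_supply = 1406.3/220 = 6.39 A.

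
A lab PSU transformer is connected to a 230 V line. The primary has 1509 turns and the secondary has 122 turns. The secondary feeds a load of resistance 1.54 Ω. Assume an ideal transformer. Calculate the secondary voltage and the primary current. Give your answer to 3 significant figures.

V_s ≈ 18.6 V, I_p ≈ 0.976 A

V_s = V_p × N_s/N_p = 230 × 122/1509 = 18.595 V.
I_s = V_s/R = 18.595/1.54 = 12.075 A.
I_p = I_s × N_s/N_p = 12.075 × 122/1509 = 0.976 A.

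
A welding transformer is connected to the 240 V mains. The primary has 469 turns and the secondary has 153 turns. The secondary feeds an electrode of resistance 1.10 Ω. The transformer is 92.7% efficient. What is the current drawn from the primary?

V_s = 240 × 153/469 = 78.294 V.
I_s = V_s/R = 78.294/1.10 = 71.177 A.
P_out = V_s I_s = 78.294 × 71.177 = 5572.7 W.
P_in = P_out/η = 5572.7/0.927 = 6011.6 W.
I_p = P_in/V_p = 6011.6/240 = 25.0 A.

I_p ≈ 25.0 A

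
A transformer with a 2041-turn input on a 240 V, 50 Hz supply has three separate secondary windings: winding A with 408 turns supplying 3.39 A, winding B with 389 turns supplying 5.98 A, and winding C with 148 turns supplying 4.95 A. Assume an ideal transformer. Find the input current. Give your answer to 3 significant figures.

I_in ≈ 2.18 A

V_A = 240 × 408/2041 = 47.976 V; V_B = 240 × 389/2041 = 45.742 V; V_C = 240 × 148/2041 = 17.403 V.
P_out = V_A I_A + V_B I_B + V_C I_C = 47.976×3.39 + 45.742×5.98 + 17.403×4.95 = 162.64 + 273.54 + 86.146 = 522.33 W.
Ideal ⇒ P_in = P_out, so I_in = P_out/V_in = 522.33/240 = 2.18 A.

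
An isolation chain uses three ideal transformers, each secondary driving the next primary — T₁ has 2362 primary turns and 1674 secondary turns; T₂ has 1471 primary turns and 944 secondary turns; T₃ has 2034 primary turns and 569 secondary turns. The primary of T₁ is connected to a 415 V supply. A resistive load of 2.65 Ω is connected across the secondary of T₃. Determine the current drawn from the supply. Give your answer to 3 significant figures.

Secondary of T₁: V = 415.00 × 1674/2362 = 294.12 V.
Secondary of T₂: V = 294.12 × 944/1471 = 188.75 V.
Secondary of T₃: V = 188.75 × 569/2034 = 52.801 V.
I_load = 52.801/2.65 = 19.925 A, so P_out = 52.801 × 19.925 = 1052.1 W.
All ideal ⇒ P_in = P_out, so I_supply = 1052.1/415 = 2.54 A.

I_supply ≈ 2.54 A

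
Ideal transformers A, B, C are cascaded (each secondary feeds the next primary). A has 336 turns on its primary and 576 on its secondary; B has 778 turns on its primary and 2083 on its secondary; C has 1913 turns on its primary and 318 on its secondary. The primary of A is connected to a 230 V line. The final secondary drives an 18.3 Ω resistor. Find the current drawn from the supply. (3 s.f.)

I_supply ≈ 7.32 A

Secondary of A: V = 230.00 × 576/336 = 394.29 V.
Secondary of B: V = 394.29 × 2083/778 = 1055.7 V.
Secondary of C: V = 1055.7 × 318/1913 = 175.48 V.
I_load = 175.48/18.3 = 9.5892 A, so P_out = 175.48 × 9.5892 = 1682.7 W.
All ideal ⇒ P_in = P_out, so I_supply = 1682.7/230 = 7.32 A.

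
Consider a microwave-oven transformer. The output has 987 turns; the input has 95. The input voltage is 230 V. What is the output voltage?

V_out ≈ 2390 V

V_out/V_in = N_out/N_in, so V_out = 230 × 987/95 = 2390 V.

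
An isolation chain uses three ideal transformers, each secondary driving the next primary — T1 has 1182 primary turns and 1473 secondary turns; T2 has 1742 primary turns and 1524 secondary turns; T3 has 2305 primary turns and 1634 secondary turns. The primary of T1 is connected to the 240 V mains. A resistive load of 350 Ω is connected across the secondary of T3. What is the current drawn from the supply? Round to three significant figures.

Secondary of T1: V = 240.00 × 1473/1182 = 299.09 V.
Secondary of T2: V = 299.09 × 1524/1742 = 261.66 V.
Secondary of T3: V = 261.66 × 1634/2305 = 185.49 V.
I_load = 185.49/350 = 0.52996 A, so P_out = 185.49 × 0.52996 = 98.302 W.
All ideal ⇒ P_in = P_out, so I_supply = 98.302/240 = 0.410 A.

I_supply ≈ 0.410 A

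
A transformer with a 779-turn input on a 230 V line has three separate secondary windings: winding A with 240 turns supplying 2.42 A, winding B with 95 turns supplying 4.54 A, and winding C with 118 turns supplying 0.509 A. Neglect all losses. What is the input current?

V_A = 230 × 240/779 = 70.860 V; V_B = 230 × 95/779 = 28.049 V; V_C = 230 × 118/779 = 34.840 V.
P_out = V_A I_A + V_B I_B + V_C I_C = 70.860×2.42 + 28.049×4.54 + 34.840×0.509 = 171.48 + 127.34 + 17.733 = 316.56 W.
Ideal ⇒ P_in = P_out, so I_in = P_out/V_in = 316.56/230 = 1.38 A.

I_in ≈ 1.38 A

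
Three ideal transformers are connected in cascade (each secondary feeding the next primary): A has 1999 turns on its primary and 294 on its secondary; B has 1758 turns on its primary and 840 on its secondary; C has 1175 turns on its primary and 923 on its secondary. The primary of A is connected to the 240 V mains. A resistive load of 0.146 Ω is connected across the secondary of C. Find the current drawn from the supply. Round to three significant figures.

I_supply ≈ 5.01 A

Secondary of A: V = 240.00 × 294/1999 = 35.298 V.
Secondary of B: V = 35.298 × 840/1758 = 16.866 V.
Secondary of C: V = 16.866 × 923/1175 = 13.249 V.
I_load = 13.249/0.146 = 90.744 A, so P_out = 13.249 × 90.744 = 1202.2 W.
All ideal ⇒ P_in = P_out, so I_supply = 1202.2/240 = 5.01 A.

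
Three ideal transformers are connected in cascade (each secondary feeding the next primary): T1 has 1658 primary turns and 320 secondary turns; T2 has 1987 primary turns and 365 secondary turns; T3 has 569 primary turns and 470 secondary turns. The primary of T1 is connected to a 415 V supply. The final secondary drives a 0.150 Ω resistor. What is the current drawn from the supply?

After T1: V = 415.00 × 320/1658 = 80.097 V.
After T2: V = 80.097 × 365/1987 = 14.713 V.
After T3: V = 14.713 × 470/569 = 12.153 V.
I_load = 12.153/0.150 = 81.022 A, so P_out = 12.153 × 81.022 = 984.68 W.
All ideal ⇒ P_in = P_out, so I_supply = 984.68/415 = 2.37 A.

I_supply ≈ 2.37 A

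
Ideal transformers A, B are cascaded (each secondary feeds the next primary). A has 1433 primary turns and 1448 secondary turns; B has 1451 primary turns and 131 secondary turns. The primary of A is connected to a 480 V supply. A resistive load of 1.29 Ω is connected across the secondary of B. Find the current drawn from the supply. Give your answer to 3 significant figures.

I_supply ≈ 3.10 A

After A: V = 480.00 × 1448/1433 = 485.02 V.
After B: V = 485.02 × 131/1451 = 43.789 V.
I_load = 43.789/1.29 = 33.945 A, so P_out = 43.789 × 33.945 = 1486.4 W.
All ideal ⇒ P_in = P_out, so I_supply = 1486.4/480 = 3.10 A.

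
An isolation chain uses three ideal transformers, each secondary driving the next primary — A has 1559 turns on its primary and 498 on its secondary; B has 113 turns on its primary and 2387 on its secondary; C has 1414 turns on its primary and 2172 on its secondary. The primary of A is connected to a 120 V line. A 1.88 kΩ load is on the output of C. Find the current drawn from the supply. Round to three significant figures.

Secondary of A: V = 120.00 × 498/1559 = 38.332 V.
Secondary of B: V = 38.332 × 2387/113 = 809.73 V.
Secondary of C: V = 809.73 × 2172/1414 = 1243.8 V.
I_load = 1243.8/1880 = 0.66159 A, so P_out = 1243.8 × 0.66159 = 822.89 W.
All ideal ⇒ P_in = P_out, so I_supply = 822.89/120 = 6.86 A.

I_supply ≈ 6.86 A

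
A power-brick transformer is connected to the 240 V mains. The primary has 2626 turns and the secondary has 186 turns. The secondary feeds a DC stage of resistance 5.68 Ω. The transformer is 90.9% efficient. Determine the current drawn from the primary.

I_p ≈ 0.233 A

V_s = 240 × 186/2626 = 16.999 V.
I_s = V_s/R = 16.999/5.68 = 2.9928 A.
P_out = V_s I_s = 16.999 × 2.9928 = 50.876 W.
P_in = P_out/η = 50.876/0.909 = 55.969 W.
I_p = P_in/V_p = 55.969/240 = 0.233 A.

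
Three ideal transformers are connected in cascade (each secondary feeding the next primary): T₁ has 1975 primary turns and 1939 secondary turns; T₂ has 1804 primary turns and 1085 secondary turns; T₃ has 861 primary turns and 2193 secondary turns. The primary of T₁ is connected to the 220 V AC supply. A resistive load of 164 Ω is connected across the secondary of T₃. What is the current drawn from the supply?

Secondary of T₁: V = 220.00 × 1939/1975 = 215.99 V.
Secondary of T₂: V = 215.99 × 1085/1804 = 129.91 V.
Secondary of T₃: V = 129.91 × 2193/861 = 330.87 V.
I_load = 330.87/164 = 2.0175 A, so P_out = 330.87 × 2.0175 = 667.54 W.
All ideal ⇒ P_in = P_out, so I_supply = 667.54/220 = 3.03 A.

I_supply ≈ 3.03 A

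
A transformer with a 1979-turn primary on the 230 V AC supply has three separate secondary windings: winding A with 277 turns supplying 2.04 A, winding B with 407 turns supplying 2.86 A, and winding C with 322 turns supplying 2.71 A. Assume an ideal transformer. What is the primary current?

I_p ≈ 1.31 A

V_A = 230 × 277/1979 = 32.193 V; V_B = 230 × 407/1979 = 47.302 V; V_C = 230 × 322/1979 = 37.423 V.
P_out = V_A I_A + V_B I_B + V_C I_C = 32.193×2.04 + 47.302×2.86 + 37.423×2.71 = 65.674 + 135.28 + 101.42 = 302.37 W.
Ideal ⇒ P_in = P_out, so I_p = P_out/V_p = 302.37/230 = 1.31 A.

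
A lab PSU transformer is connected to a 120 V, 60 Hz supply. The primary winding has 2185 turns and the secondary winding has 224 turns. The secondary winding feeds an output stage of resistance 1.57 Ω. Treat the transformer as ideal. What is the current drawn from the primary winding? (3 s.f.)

V_s = V_p × N_s/N_p = 120 × 224/2185 = 12.302 V.
I_s = V_s/R = 12.302/1.57 = 7.8357 A.
For an ideal transformer I_p N_p = I_s N_s, so I_p = 7.8357 × 224/2185 = 0.803 A.

I_p ≈ 0.803 A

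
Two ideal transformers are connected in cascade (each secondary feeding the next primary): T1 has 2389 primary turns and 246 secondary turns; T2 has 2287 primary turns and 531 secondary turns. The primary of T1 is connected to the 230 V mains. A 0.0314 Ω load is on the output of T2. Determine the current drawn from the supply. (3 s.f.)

I_supply ≈ 4.19 A

After T1: V = 230.00 × 246/2389 = 23.684 V.
After T2: V = 23.684 × 531/2287 = 5.4989 V.
I_load = 5.4989/0.0314 = 175.12 A, so P_out = 5.4989 × 175.12 = 962.99 W.
All ideal ⇒ P_in = P_out, so I_supply = 962.99/230 = 4.19 A.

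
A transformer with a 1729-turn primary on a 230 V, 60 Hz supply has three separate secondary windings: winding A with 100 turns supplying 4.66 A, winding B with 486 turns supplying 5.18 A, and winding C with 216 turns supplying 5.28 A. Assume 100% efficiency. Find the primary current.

V_A = 230 × 100/1729 = 13.302 V; V_B = 230 × 486/1729 = 64.650 V; V_C = 230 × 216/1729 = 28.733 V.
P_out = V_A I_A + V_B I_B + V_C I_C = 13.302×4.66 + 64.650×5.18 + 28.733×5.28 = 61.990 + 334.89 + 151.71 = 548.59 W.
Ideal ⇒ P_in = P_out, so I_p = P_out/V_p = 548.59/230 = 2.39 A.

I_p ≈ 2.39 A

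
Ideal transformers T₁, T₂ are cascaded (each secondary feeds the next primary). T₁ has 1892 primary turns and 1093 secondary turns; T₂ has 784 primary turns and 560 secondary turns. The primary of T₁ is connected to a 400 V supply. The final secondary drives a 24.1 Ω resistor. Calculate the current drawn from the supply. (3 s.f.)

After T₁: V = 400.00 × 1093/1892 = 231.08 V.
After T₂: V = 231.08 × 560/784 = 165.06 V.
I_load = 165.06/24.1 = 6.8488 A, so P_out = 165.06 × 6.8488 = 1130.4 W.
All ideal ⇒ P_in = P_out, so I_supply = 1130.4/400 = 2.83 A.

I_supply ≈ 2.83 A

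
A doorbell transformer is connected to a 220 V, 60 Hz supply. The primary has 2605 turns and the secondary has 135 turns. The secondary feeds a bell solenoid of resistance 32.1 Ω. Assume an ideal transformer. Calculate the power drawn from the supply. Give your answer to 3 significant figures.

V_s = V_p × N_s/N_p = 220 × 135/2605 = 11.401 V.
I_s = V_s/R = 11.401/32.1 = 0.35518 A.
I_p = I_s × N_s/N_p = 0.35518 × 135/2605 = 0.018406 A.
P = V_p I_p = 220 × 0.018406 = 4.05 W.

P ≈ 4.05 W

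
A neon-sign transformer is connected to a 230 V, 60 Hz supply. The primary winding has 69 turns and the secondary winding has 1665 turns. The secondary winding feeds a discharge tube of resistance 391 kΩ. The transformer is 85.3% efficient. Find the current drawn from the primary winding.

I_p ≈ 0.402 A

V_s = 230 × 1665/69 = 5550.0 V.
I_s = V_s/R = 5550.0/391000 = 0.014194 A.
P_out = V_s I_s = 5550.0 × 0.014194 = 78.779 W.
P_in = P_out/η = 78.779/0.853 = 92.355 W.
I_p = P_in/V_p = 92.355/230 = 0.402 A.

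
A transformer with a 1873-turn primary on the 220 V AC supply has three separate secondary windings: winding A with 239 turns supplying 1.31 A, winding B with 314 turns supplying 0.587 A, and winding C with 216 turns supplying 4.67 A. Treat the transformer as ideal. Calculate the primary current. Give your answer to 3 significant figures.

V_A = 220 × 239/1873 = 28.073 V; V_B = 220 × 314/1873 = 36.882 V; V_C = 220 × 216/1873 = 25.371 V.
P_out = V_A I_A + V_B I_B + V_C I_C = 28.073×1.31 + 36.882×0.587 + 25.371×4.67 = 36.775 + 21.650 + 118.48 = 176.91 W.
Ideal ⇒ P_in = P_out, so I_p = P_out/V_p = 176.91/220 = 0.804 A.

I_p ≈ 0.804 A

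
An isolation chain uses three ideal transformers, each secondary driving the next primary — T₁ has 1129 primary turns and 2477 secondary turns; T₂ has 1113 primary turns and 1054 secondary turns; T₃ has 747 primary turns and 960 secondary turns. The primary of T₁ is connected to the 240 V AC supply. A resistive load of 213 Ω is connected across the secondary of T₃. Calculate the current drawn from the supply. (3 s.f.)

Secondary of T₁: V = 240.00 × 2477/1129 = 526.55 V.
Secondary of T₂: V = 526.55 × 1054/1113 = 498.64 V.
Secondary of T₃: V = 498.64 × 960/747 = 640.82 V.
I_load = 640.82/213 = 3.0086 A, so P_out = 640.82 × 3.0086 = 1928.0 W.
All ideal ⇒ P_in = P_out, so I_supply = 1928.0/240 = 8.03 A.

I_supply ≈ 8.03 A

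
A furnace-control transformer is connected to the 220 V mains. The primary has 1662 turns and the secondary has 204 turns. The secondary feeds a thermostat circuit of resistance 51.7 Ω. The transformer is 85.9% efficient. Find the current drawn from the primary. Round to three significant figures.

I_p ≈ 0.0746 A

V_s = 220 × 204/1662 = 27.004 V.
I_s = V_s/R = 27.004/51.7 = 0.52231 A.
P_out = V_s I_s = 27.004 × 0.52231 = 14.104 W.
P_in = P_out/η = 14.104/0.859 = 16.420 W.
I_p = P_in/V_p = 16.420/220 = 0.0746 A.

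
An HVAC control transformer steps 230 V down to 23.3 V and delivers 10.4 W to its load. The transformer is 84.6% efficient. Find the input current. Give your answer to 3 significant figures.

I_in ≈ 0.0534 A

P_in = P_out/η = 10.4/0.846 = 12.293 W.
I_in = P_in/V_in = 12.293/230 = 0.0534 A.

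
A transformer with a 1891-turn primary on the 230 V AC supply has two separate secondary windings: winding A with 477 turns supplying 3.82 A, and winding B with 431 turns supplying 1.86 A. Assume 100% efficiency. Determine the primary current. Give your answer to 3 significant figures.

V_A = 230 × 477/1891 = 58.017 V; V_B = 230 × 431/1891 = 52.422 V.
P_out = V_A I_A + V_B I_B = 58.017×3.82 + 52.422×1.86 = 221.62 + 97.505 = 319.13 W.
Ideal ⇒ P_in = P_out, so I_p = P_out/V_p = 319.13/230 = 1.39 A.

I_p ≈ 1.39 A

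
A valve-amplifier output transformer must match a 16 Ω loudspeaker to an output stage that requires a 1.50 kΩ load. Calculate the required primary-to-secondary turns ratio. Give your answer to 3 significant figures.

N_p/N_s ≈ 9.68

Z_p/Z_s = (N_p/N_s)², so N_p/N_s = √(1500/16) = √93.8 = 9.68.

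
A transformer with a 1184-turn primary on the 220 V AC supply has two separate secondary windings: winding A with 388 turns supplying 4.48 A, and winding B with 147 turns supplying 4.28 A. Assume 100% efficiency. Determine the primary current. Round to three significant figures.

I_p ≈ 2.00 A

V_A = 220 × 388/1184 = 72.095 V; V_B = 220 × 147/1184 = 27.314 V.
P_out = V_A I_A + V_B I_B = 72.095×4.48 + 27.314×4.28 = 322.98 + 116.90 = 439.89 W.
Ideal ⇒ P_in = P_out, so I_p = P_out/V_p = 439.89/220 = 2.00 A.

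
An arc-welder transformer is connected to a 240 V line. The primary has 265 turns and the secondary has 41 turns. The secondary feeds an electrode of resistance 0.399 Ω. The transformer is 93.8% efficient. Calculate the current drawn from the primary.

I_p ≈ 15.4 A

V_s = 240 × 41/265 = 37.132 V.
I_s = V_s/R = 37.132/0.399 = 93.063 A.
P_out = V_s I_s = 37.132 × 93.063 = 3455.6 W.
P_in = P_out/η = 3455.6/0.938 = 3684.0 W.
I_p = P_in/V_p = 3684.0/240 = 15.4 A.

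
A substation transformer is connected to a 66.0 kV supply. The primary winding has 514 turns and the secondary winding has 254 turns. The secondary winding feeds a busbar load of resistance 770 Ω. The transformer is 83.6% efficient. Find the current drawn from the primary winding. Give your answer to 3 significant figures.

V_s = 66000 × 254/514 = 32615 V.
I_s = V_s/R = 32615/770 = 42.357 A.
P_out = V_s I_s = 32615 × 42.357 = 1.3815×10^6 W.
P_in = P_out/η = 1.3815×10^6/0.836 = 1.6525×10^6 W.
I_p = P_in/V_p = 1.6525×10^6/66000 = 25.0 A.

I_p ≈ 25.0 A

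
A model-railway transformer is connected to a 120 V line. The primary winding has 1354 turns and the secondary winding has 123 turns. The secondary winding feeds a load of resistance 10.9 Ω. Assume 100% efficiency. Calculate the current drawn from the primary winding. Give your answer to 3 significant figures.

I_p ≈ 0.0909 A

V_s = V_p × N_s/N_p = 120 × 123/1354 = 10.901 V.
I_s = V_s/R = 10.901/10.9 = 1.0001 A.
For an ideal transformer I_p N_p = I_s N_s, so I_p = 1.0001 × 123/1354 = 0.0909 A.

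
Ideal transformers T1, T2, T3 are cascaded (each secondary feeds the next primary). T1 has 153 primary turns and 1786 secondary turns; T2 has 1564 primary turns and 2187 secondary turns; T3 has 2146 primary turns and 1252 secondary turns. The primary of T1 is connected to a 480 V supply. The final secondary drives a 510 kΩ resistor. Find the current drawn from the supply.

After T1: V = 480.00 × 1786/153 = 5603.1 V.
After T2: V = 5603.1 × 2187/1564 = 7835.1 V.
After T3: V = 7835.1 × 1252/2146 = 4571.1 V.
I_load = 4571.1/510000 = 0.0089629 A, so P_out = 4571.1 × 0.0089629 = 40.970 W.
All ideal ⇒ P_in = P_out, so I_supply = 40.970/480 = 0.0854 A.

I_supply ≈ 0.0854 A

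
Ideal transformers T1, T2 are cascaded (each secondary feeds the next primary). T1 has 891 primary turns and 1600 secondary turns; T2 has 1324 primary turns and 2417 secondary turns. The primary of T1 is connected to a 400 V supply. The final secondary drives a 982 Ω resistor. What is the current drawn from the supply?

After T1: V = 400.00 × 1600/891 = 718.29 V.
After T2: V = 718.29 × 2417/1324 = 1311.3 V.
I_load = 1311.3/982 = 1.3353 A, so P_out = 1311.3 × 1.3353 = 1750.9 W.
All ideal ⇒ P_in = P_out, so I_supply = 1750.9/400 = 4.38 A.

I_supply ≈ 4.38 A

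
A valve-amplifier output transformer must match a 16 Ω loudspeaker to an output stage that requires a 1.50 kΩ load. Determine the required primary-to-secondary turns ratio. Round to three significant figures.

Z_p/Z_s = (N_p/N_s)², so N_p/N_s = √(1500/16) = √93.8 = 9.68.

N_p/N_s ≈ 9.68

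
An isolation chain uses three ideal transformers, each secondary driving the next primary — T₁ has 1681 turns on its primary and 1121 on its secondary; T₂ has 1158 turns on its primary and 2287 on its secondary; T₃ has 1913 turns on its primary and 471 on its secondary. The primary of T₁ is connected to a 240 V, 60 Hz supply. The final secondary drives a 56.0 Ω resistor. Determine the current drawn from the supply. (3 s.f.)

I_supply ≈ 0.451 A

After T₁: V = 240.00 × 1121/1681 = 160.05 V.
After T₂: V = 160.05 × 2287/1158 = 316.09 V.
After T₃: V = 316.09 × 471/1913 = 77.824 V.
I_load = 77.824/56.0 = 1.3897 A, so P_out = 77.824 × 1.3897 = 108.15 W.
All ideal ⇒ P_in = P_out, so I_supply = 108.15/240 = 0.451 A.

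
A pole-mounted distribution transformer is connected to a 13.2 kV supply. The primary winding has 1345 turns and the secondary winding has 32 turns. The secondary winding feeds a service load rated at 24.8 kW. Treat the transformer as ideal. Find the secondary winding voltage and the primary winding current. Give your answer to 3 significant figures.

V_s ≈ 314 V, I_p ≈ 1.88 A

V_s = V_p × N_s/N_p = 13200 × 32/1345 = 314.05 V.
I_s = P/V_s = 24800/314.05 = 78.968 A.
I_p = I_s × N_s/N_p = 78.968 × 32/1345 = 1.88 A.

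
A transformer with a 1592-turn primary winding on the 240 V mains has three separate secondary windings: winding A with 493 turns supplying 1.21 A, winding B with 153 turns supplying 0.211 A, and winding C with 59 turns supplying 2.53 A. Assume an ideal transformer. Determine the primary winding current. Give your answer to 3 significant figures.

I_p ≈ 0.489 A

V_A = 240 × 493/1592 = 74.322 V; V_B = 240 × 153/1592 = 23.065 V; V_C = 240 × 59/1592 = 8.8945 V.
P_out = V_A I_A + V_B I_B + V_C I_C = 74.322×1.21 + 23.065×0.211 + 8.8945×2.53 = 89.929 + 4.8668 + 22.503 = 117.30 W.
Ideal ⇒ P_in = P_out, so I_p = P_out/V_p = 117.30/240 = 0.489 A.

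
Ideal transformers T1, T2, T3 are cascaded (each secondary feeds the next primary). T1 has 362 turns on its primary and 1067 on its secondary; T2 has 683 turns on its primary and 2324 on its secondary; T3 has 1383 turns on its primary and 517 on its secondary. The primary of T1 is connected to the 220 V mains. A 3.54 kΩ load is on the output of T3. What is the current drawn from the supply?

I_supply ≈ 0.874 A

Secondary of T1: V = 220.00 × 1067/362 = 648.45 V.
Secondary of T2: V = 648.45 × 2324/683 = 2206.4 V.
Secondary of T3: V = 2206.4 × 517/1383 = 824.83 V.
I_load = 824.83/3540 = 0.23300 A, so P_out = 824.83 × 0.23300 = 192.19 W.
All ideal ⇒ P_in = P_out, so I_supply = 192.19/220 = 0.874 A.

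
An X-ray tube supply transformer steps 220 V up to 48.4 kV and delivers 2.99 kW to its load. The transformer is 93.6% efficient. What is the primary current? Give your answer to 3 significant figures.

I_p ≈ 14.5 A

P_in = P_out/η = 2990/0.936 = 3194.4 W.
I_p = P_in/V_p = 3194.4/220 = 14.5 A.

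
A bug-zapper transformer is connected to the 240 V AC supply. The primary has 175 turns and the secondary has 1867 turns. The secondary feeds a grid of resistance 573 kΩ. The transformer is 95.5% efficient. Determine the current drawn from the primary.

I_p ≈ 0.0499 A

V_s = 240 × 1867/175 = 2560.5 V.
I_s = V_s/R = 2560.5/573000 = 0.0044685 A.
P_out = V_s I_s = 2560.5 × 0.0044685 = 11.441 W.
P_in = P_out/η = 11.441/0.955 = 11.981 W.
I_p = P_in/V_p = 11.981/240 = 0.0499 A.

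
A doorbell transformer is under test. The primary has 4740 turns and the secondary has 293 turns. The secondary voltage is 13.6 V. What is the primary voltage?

V_p ≈ 220 V

V_p/V_s = N_p/N_s, so V_p = 13.6 × 4740/293 = 220 V.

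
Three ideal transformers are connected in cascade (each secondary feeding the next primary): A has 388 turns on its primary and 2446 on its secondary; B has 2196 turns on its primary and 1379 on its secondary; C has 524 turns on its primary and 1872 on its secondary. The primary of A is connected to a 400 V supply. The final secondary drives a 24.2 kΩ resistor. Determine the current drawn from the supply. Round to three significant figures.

I_supply ≈ 3.31 A

After A: V = 400.00 × 2446/388 = 2521.6 V.
After B: V = 2521.6 × 1379/2196 = 1583.5 V.
After C: V = 1583.5 × 1872/524 = 5657.1 V.
I_load = 5657.1/24200 = 0.23376 A, so P_out = 5657.1 × 0.23376 = 1322.4 W.
All ideal ⇒ P_in = P_out, so I_supply = 1322.4/400 = 3.31 A.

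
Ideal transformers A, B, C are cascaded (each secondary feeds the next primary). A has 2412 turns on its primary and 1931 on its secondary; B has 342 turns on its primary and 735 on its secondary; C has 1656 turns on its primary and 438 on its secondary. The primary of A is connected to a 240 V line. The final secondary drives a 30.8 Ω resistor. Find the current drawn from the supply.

Secondary of A: V = 240.00 × 1931/2412 = 192.14 V.
Secondary of B: V = 192.14 × 735/342 = 412.93 V.
Secondary of C: V = 412.93 × 438/1656 = 109.22 V.
I_load = 109.22/30.8 = 3.5460 A, so P_out = 109.22 × 3.5460 = 387.29 W.
All ideal ⇒ P_in = P_out, so I_supply = 387.29/240 = 1.61 A.

I_supply ≈ 1.61 A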